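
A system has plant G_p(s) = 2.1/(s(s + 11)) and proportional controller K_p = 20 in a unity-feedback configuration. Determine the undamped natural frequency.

With unity feedback the closed-loop characteristic equation is s² + 11s + 20·2.1 = s² + 11s + 42 = 0.
Matching s² + 2ζω_n s + ω_n²: ω_n = √42 = 6.481 rad/s and 2ζω_n = 11, so ζ = 11/(2·6.481) = 0.849.

ω_n = 6.48 rad/s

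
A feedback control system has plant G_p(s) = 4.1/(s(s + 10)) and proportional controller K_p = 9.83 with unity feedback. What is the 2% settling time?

T_s ≈ 0.8 s

Closed-loop characteristic equation: s² + 10s + 40.3 = 0, so ω_n = 6.348 rad/s and ζ = 10/(2·6.348) = 0.7876.
2% settling time T_s ≈ 4/(ζω_n) = 4/5 = 0.8 s.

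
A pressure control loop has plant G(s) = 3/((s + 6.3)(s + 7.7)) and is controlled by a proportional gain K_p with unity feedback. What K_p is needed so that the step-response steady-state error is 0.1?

K_p = 146

Steady-state error for a unit step on this type-0 loop is 1/(1 + K_p·G(0)).
G(0) = 0.06184. Require 1/(1 + K_p·0.06184) = 0.1, so 1 + 0.06184·K_p = 10.
K_p = (10 − 1)/0.06184 = 146.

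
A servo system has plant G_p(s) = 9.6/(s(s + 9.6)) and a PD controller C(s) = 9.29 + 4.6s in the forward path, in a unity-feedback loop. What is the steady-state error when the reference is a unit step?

The open loop C(s)G_p(s) has a pole at the origin (type 1), so the static position error constant is infinite and e_ss = 1/(1+∞) = 0.

0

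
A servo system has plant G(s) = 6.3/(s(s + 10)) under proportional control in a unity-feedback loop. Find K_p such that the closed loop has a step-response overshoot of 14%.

From %OS = 100·exp(−πζ/√(1−ζ²)) = 14%, ζ = −ln(0.14)/√(π²+ln²(0.14)) = 0.5305.
Characteristic equation s² + 10s + 6.3K_p = 0 gives ζ = 10/(2√(6.3K_p)).
Setting ζ = 0.5305: √(6.3K_p) = 10/(2·0.5305) = 9.425, so K_p = 88.83/6.3 = 14.1.

K_p = 14.1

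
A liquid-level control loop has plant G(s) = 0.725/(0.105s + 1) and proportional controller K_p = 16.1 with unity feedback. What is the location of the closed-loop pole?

s = -120.7

Closed loop: T(s) = K_p·G/(1+K_p·G) = 11.67/(0.105s + 1 + 11.67), with pole at s = −(1 + 11.67)/0.105 = −120.7.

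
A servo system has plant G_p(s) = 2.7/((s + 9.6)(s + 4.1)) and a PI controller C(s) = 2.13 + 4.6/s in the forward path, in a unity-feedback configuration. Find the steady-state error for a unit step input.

The open loop C(s)G_p(s) has a pole at the origin (type 1), so the static position error constant is infinite and e_ss = 1/(1+∞) = 0.

0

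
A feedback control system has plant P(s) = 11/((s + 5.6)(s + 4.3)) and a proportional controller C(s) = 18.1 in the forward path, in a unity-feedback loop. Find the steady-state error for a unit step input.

The loop is type 0. Static position error constant K_pos = C(0)·P(0) = 18.1·0.4568 = 8.268.
Steady-state error to a unit step: e_ss = 1/(1+K_pos) = 1/9.268 = 0.108.

0.108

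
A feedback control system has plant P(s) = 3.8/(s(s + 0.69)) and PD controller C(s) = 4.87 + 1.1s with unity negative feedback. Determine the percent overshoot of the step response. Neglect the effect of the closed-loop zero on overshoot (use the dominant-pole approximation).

11.6%

Forward path: (4.87 + 1.1s)·3.8/(s(s+0.69)). The closed-loop characteristic equation is s² + (0.69 + 3.8·1.1)s + 3.8·4.87 = 0.
That is s² + 4.87s + 18.51 = 0, so ω_n = 4.302 rad/s and ζ = 4.87/(2·4.302) = 0.566.
%OS = 100·exp(−πζ/√(1−ζ²)) = 11.6%.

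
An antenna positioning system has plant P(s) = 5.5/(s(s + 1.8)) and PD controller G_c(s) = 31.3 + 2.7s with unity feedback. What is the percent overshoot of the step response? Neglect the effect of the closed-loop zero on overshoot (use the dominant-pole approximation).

7.59%

Forward path: (31.3 + 2.7s)·5.5/(s(s+1.8)). The closed-loop characteristic equation is s² + (1.8 + 5.5·2.7)s + 5.5·31.3 = 0.
That is s² + 16.65s + 172.2 = 0, so ω_n = 13.12 rad/s and ζ = 16.65/(2·13.12) = 0.6345.
%OS = 100·exp(−πζ/√(1−ζ²)) = 7.59%.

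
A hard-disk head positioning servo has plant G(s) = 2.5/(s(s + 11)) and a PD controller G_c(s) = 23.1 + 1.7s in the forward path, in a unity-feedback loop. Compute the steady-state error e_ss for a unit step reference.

The open loop G_c(s)G(s) has a pole at the origin (type 1), so the static position error constant is infinite and e_ss = 1/(1+∞) = 0.

0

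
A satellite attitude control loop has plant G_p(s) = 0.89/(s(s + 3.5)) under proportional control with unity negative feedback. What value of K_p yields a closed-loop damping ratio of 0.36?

K_p = 26.6

Closed-loop characteristic equation: s² + 3.5s + K_p·0.89 = 0.
So ω_n = √(0.89K_p) and 2ζω_n = 3.5, giving ζ = 3.5/(2√(0.89K_p)).
Setting ζ = 0.36: √(0.89K_p) = 3.5/(2·0.36) = 4.861, so K_p = 23.63/0.89 = 26.6.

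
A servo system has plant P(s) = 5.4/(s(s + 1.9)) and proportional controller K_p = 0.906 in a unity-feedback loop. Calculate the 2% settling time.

The closed-loop denominator s² + 1.9s + 4.892 gives ω_n = √4.892 = 2.212 and ζ = 1.9/(2ω_n) = 0.4295.
2% settling time T_s ≈ 4/(ζω_n) = 4/0.95 = 4.21 s.

T_s ≈ 4.21 s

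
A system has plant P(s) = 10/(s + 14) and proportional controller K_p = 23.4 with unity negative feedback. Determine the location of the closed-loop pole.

Closed-loop transfer function: T(s) = K_p·P(s)/(1 + K_p·P(s)) = 234/(s + 14 + 234) = 234/(s + 248).
The closed-loop pole is at s = −248.

s = -248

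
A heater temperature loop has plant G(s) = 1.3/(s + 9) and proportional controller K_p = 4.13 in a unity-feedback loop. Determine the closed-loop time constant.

Closed-loop transfer function: T(s) = K_p·G(s)/(1 + K_p·G(s)) = 5.369/(s + 9 + 5.369) = 5.369/(s + 14.37).
Time constant τ = 1/14.37 = 0.0696 s.

τ = 0.0696 s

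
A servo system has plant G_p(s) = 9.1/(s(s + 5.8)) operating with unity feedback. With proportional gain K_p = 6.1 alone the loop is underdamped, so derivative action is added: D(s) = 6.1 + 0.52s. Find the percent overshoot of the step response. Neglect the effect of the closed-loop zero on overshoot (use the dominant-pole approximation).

4.33%

Forward path: (6.1 + 0.52s)·9.1/(s(s+5.8)). The closed-loop characteristic equation is s² + (5.8 + 9.1·0.52)s + 9.1·6.1 = 0.
That is s² + 10.53s + 55.51 = 0, so ω_n = 7.451 rad/s and ζ = 10.53/(2·7.451) = 0.7068.
%OS = 100·exp(−πζ/√(1−ζ²)) = 4.33%.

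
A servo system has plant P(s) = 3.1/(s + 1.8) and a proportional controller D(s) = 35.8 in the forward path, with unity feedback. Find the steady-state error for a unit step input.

The loop is type 0. Static position error constant K_pos = D(0)·P(0) = 35.8·1.722 = 61.66.
Steady-state error to a unit step: e_ss = 1/(1+K_pos) = 1/62.66 = 0.016.

0.016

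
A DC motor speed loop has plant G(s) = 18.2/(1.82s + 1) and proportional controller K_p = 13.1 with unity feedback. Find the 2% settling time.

Closed loop: T(s) = K_p·G/(1+K_p·G) = 238.4/(1.82s + 1 + 238.4), with pole at s = −(1 + 238.4)/1.82 = −131.5.
τ = 1/131.5 = 0.007602 s, so 2% settling time ≈ 4τ = 0.0304 s.

T_s ≈ 0.0304 s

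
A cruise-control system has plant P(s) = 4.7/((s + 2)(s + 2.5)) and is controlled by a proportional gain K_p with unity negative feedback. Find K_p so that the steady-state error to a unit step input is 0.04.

K_p = 25.5

For a type-0 loop with proportional control, e_ss = 1/(1 + K_p·P(0)).
P(0) = 0.94. Require 1/(1 + K_p·0.94) = 0.04, so 1 + 0.94·K_p = 25.
K_p = (25 − 1)/0.94 = 25.5.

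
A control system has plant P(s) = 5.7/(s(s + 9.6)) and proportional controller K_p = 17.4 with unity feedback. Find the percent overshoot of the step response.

17.8%

The closed-loop denominator s² + 9.6s + 99.18 gives ω_n = √99.18 = 9.959 and ζ = 9.6/(2ω_n) = 0.482.
%OS = 100·exp(−πζ/√(1−ζ²)) = 100·exp(−π·0.482/√0.7677) = 17.8%.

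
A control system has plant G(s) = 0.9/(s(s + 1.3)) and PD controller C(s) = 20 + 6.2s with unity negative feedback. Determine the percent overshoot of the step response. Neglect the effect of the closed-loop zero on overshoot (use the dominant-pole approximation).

Forward path: (20 + 6.2s)·0.9/(s(s+1.3)). The closed-loop characteristic equation is s² + (1.3 + 0.9·6.2)s + 0.9·20 = 0.
That is s² + 6.88s + 18 = 0, so ω_n = 4.243 rad/s and ζ = 6.88/(2·4.243) = 0.8108.
%OS = 100·exp(−πζ/√(1−ζ²)) = 1.29%.

1.29%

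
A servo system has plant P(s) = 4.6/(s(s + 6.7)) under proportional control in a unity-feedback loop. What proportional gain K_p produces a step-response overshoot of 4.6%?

K_p = 4.98

From %OS = 100·exp(−πζ/√(1−ζ²)) = 4.6%, ζ = −ln(0.046)/√(π²+ln²(0.046)) = 0.7.
Characteristic equation s² + 6.7s + 4.6K_p = 0 gives ζ = 6.7/(2√(4.6K_p)).
Setting ζ = 0.7: √(4.6K_p) = 6.7/(2·0.7) = 4.786, so K_p = 22.91/4.6 = 4.98.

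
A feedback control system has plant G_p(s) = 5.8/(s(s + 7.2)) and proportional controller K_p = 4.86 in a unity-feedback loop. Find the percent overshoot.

5.51%

Closed-loop characteristic equation: s² + 7.2s + 28.19 = 0, so ω_n = 5.309 rad/s and ζ = 7.2/(2·5.309) = 0.6781.
%OS = 100·exp(−πζ/√(1−ζ²)) = 100·exp(−π·0.6781/√0.5402) = 5.51%.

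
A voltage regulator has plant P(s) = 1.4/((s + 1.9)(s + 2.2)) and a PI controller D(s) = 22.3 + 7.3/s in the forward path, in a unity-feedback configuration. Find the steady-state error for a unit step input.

The open loop D(s)P(s) has a pole at the origin (type 1), so the static position error constant is infinite and e_ss = 1/(1+∞) = 0.

0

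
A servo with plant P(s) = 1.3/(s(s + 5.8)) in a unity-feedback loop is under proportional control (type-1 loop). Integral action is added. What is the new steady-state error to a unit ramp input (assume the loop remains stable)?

The integrator raises the loop to type 2, so K_v → ∞ and e_ss to a ramp is zero.

0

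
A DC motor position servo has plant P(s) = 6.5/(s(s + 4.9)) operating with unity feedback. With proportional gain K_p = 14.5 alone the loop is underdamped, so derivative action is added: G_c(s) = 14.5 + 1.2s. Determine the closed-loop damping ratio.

Forward path: (14.5 + 1.2s)·6.5/(s(s+4.9)). The closed-loop characteristic equation is s² + (4.9 + 6.5·1.2)s + 6.5·14.5 = 0.
That is s² + 12.7s + 94.25 = 0, so ω_n = 9.708 rad/s and ζ = 12.7/(2·9.708) = 0.6541.

ζ = 0.654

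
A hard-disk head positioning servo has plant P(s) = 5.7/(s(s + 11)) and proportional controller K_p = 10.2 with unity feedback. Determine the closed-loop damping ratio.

ζ = 0.721

1 + K_p·P(s) = 0 gives s² + 11s + 58.14 = 0.
Matching s² + 2ζω_n s + ω_n²: ω_n = √58.14 = 7.625 rad/s and 2ζω_n = 11, so ζ = 11/(2·7.625) = 0.721.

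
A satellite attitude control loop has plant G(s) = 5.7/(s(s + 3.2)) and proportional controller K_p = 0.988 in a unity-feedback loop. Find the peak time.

Closed-loop characteristic equation: s² + 3.2s + 5.632 = 0, so ω_n = 2.373 rad/s and ζ = 3.2/(2·2.373) = 0.6742.
Damped frequency ω_d = ω_n√(1−ζ²) = 1.753 rad/s, so peak time T_p = π/ω_d = 1.79 s.

T_p = 1.79 s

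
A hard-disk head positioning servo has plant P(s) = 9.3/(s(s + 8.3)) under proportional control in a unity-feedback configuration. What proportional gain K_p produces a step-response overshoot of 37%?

From %OS = 100·exp(−πζ/√(1−ζ²)) = 37%, ζ = −ln(0.37)/√(π²+ln²(0.37)) = 0.3017.
Characteristic equation s² + 8.3s + 9.3K_p = 0 gives ζ = 8.3/(2√(9.3K_p)).
Setting ζ = 0.3017: √(9.3K_p) = 8.3/(2·0.3017) = 13.75, so K_p = 189.2/9.3 = 20.3.

K_p = 20.3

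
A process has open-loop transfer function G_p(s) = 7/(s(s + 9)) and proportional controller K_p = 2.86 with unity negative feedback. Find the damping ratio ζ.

ζ = 1.01

1 + K_p·G_p(s) = 0 gives s² + 9s + 20.02 = 0.
Matching s² + 2ζω_n s + ω_n²: ω_n = √20.02 = 4.474 rad/s and 2ζω_n = 9, so ζ = 9/(2·4.474) = 1.01.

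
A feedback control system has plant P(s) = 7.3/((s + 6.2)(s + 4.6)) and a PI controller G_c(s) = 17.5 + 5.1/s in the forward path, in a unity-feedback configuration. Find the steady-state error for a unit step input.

The open loop G_c(s)P(s) has a pole at the origin (type 1), so the static position error constant is infinite and e_ss = 1/(1+∞) = 0.

0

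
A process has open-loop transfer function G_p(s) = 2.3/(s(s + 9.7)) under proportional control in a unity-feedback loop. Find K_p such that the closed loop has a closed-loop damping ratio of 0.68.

K_p = 22.1

Closed-loop characteristic equation: s² + 9.7s + K_p·2.3 = 0.
So ω_n = √(2.3K_p) and 2ζω_n = 9.7, giving ζ = 9.7/(2√(2.3K_p)).
Setting ζ = 0.68: √(2.3K_p) = 9.7/(2·0.68) = 7.132, so K_p = 50.87/2.3 = 22.1.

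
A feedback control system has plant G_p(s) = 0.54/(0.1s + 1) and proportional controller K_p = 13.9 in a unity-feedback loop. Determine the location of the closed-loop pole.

s = -85.06

Closed loop: T(s) = K_p·G_p/(1+K_p·G_p) = 7.506/(0.1s + 1 + 7.506), with pole at s = −(1 + 7.506)/0.1 = −85.06.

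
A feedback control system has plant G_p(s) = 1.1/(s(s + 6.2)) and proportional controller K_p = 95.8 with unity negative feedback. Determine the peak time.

T_p = 0.321 s

The closed-loop denominator s² + 6.2s + 105.4 gives ω_n = √105.4 = 10.27 and ζ = 6.2/(2ω_n) = 0.302.
Damped frequency ω_d = ω_n√(1−ζ²) = 9.786 rad/s, so peak time T_p = π/ω_d = 0.321 s.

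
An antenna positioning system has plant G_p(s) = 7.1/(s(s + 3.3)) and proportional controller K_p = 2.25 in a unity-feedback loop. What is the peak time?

Closed-loop characteristic equation: s² + 3.3s + 15.97 = 0, so ω_n = 3.997 rad/s and ζ = 3.3/(2·3.997) = 0.4128.
Damped frequency ω_d = ω_n√(1−ζ²) = 3.64 rad/s, so peak time T_p = π/ω_d = 0.863 s.

T_p = 0.863 s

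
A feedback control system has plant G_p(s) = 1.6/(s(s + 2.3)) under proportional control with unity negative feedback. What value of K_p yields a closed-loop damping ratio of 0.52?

Closed-loop characteristic equation: s² + 2.3s + K_p·1.6 = 0.
So ω_n = √(1.6K_p) and 2ζω_n = 2.3, giving ζ = 2.3/(2√(1.6K_p)).
Setting ζ = 0.52: √(1.6K_p) = 2.3/(2·0.52) = 2.212, so K_p = 4.891/1.6 = 3.06.

K_p = 3.06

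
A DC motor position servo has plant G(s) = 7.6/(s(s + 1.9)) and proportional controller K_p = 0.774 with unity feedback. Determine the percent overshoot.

26.3%

Closed-loop characteristic equation: s² + 1.9s + 5.882 = 0, so ω_n = 2.425 rad/s and ζ = 1.9/(2·2.425) = 0.3917.
%OS = 100·exp(−πζ/√(1−ζ²)) = 100·exp(−π·0.3917/√0.8466) = 26.3%.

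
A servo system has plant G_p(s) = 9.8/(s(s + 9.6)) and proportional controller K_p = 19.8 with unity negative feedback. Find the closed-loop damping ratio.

1 + K_p·G_p(s) = 0 gives s² + 9.6s + 194 = 0.
So ω_n² = 194 ⇒ ω_n = 13.93 rad/s, and ζ = 9.6/(2ω_n) = 0.345.

ζ = 0.345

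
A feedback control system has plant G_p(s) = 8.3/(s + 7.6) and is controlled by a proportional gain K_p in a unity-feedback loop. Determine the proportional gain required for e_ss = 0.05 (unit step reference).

Steady-state error for a unit step on this type-0 loop is 1/(1 + K_p·G_p(0)).
G_p(0) = 1.092. Require 1/(1 + K_p·1.092) = 0.05, so 1 + 1.092·K_p = 20.
K_p = (20 − 1)/1.092 = 17.4.

K_p = 17.4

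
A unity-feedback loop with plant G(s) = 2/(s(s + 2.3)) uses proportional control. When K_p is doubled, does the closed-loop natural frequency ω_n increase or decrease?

ω_n = √(2·K_p), which grows with K_p.

increase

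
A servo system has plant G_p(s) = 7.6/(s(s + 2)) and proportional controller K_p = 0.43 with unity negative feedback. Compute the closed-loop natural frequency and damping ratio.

The closed-loop denominator is s(s+2) + 0.43·7.6 = s² + 2s + 3.268.
Matching s² + 2ζω_n s + ω_n²: ω_n = √3.268 = 1.808 rad/s and 2ζω_n = 2, so ζ = 2/(2·1.808) = 0.553.

ω_n = 1.81 rad/s, ζ = 0.553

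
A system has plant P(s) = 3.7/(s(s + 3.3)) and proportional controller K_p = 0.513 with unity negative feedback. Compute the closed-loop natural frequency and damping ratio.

With unity feedback the closed-loop characteristic equation is s² + 3.3s + 0.513·3.7 = s² + 3.3s + 1.898 = 0.
So ω_n² = 1.898 ⇒ ω_n = 1.378 rad/s, and ζ = 3.3/(2ω_n) = 1.2.

ω_n = 1.38 rad/s, ζ = 1.2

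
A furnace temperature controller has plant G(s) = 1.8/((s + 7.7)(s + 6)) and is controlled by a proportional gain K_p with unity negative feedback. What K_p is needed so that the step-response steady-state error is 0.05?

The loop is type 0, so e_ss(step) = 1/(1 + K_pos) with K_pos = K_p·G(0).
G(0) = 0.03896. Require 1/(1 + K_p·0.03896) = 0.05, so 1 + 0.03896·K_p = 20.
K_p = (20 − 1)/0.03896 = 488.

K_p = 488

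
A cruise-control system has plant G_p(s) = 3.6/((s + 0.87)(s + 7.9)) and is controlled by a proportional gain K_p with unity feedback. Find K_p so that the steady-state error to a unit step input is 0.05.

K_p = 36.3

Steady-state error for a unit step on this type-0 loop is 1/(1 + K_p·G_p(0)).
G_p(0) = 0.5238. Require 1/(1 + K_p·0.5238) = 0.05, so 1 + 0.5238·K_p = 20.
K_p = (20 − 1)/0.5238 = 36.3.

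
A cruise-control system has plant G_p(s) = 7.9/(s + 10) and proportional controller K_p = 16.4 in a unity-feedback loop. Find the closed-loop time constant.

Closed-loop transfer function: T(s) = K_p·G_p(s)/(1 + K_p·G_p(s)) = 129.6/(s + 10 + 129.6) = 129.6/(s + 139.6).
Time constant τ = 1/139.6 = 0.00717 s.

τ = 0.00717 s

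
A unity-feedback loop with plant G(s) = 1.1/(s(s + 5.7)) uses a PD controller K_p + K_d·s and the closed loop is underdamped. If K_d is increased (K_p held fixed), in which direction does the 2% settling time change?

Characteristic equation s² + (5.7 + 1.1K_d)s + 1.1K_p = 0: raising K_d increases ζω_n = (5.7+1.1K_d)/2 while the loop stays underdamped, so T_s ≈ 4/(ζω_n) decreases.

decrease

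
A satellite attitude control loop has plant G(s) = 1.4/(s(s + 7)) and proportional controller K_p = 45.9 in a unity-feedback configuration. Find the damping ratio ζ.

ζ = 0.437

The closed-loop denominator is s(s+7) + 45.9·1.4 = s² + 7s + 64.26.
Matching s² + 2ζω_n s + ω_n²: ω_n = √64.26 = 8.016 rad/s and 2ζω_n = 7, so ζ = 7/(2·8.016) = 0.437.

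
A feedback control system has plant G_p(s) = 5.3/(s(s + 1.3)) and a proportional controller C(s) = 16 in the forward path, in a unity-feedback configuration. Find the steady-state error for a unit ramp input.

0.0153

The loop has one pole at the origin (type 1). Velocity error constant K_v = lim_{s→0} s·C(s)G_p(s) = 16·5.3/1.3 = 65.23.
Steady-state error to a unit ramp: e_ss = 1/K_v = 0.0153.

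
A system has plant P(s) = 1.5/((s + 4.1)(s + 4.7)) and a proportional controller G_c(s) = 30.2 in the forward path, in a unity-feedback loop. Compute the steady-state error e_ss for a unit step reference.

0.298

The loop is type 0. Static position error constant K_pos = G_c(0)·P(0) = 30.2·0.07784 = 2.351.
Steady-state error to a unit step: e_ss = 1/(1+K_pos) = 1/3.351 = 0.298.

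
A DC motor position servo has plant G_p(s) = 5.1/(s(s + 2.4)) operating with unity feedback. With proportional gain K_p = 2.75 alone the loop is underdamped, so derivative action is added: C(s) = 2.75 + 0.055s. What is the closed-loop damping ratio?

Forward path: (2.75 + 0.055s)·5.1/(s(s+2.4)). The closed-loop characteristic equation is s² + (2.4 + 5.1·0.055)s + 5.1·2.75 = 0.
That is s² + 2.68s + 14.02 = 0, so ω_n = 3.745 rad/s and ζ = 2.68/(2·3.745) = 0.3579.

ζ = 0.358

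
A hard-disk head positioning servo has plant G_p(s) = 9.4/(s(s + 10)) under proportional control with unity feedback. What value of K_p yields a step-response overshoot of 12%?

K_p = 8.5

From %OS = 100·exp(−πζ/√(1−ζ²)) = 12%, ζ = −ln(0.12)/√(π²+ln²(0.12)) = 0.5594.
Characteristic equation s² + 10s + 9.4K_p = 0 gives ζ = 10/(2√(9.4K_p)).
Setting ζ = 0.5594: √(9.4K_p) = 10/(2·0.5594) = 8.938, so K_p = 79.89/9.4 = 8.5.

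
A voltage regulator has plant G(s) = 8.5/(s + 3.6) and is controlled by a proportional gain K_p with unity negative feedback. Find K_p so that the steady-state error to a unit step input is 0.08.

K_p = 4.87

The loop is type 0, so e_ss(step) = 1/(1 + K_pos) with K_pos = K_p·G(0).
G(0) = 2.361. Require 1/(1 + K_p·2.361) = 0.08, so 1 + 2.361·K_p = 12.5.
K_p = (12.5 − 1)/2.361 = 4.87.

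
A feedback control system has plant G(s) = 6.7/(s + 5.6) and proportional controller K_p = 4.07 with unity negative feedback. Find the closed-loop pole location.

s = -32.87

Closed-loop transfer function: T(s) = K_p·G(s)/(1 + K_p·G(s)) = 27.27/(s + 5.6 + 27.27) = 27.27/(s + 32.87).
The closed-loop pole is at s = −32.87.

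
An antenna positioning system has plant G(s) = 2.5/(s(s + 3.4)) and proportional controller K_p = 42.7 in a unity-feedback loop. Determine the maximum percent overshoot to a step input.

From 1 + K_pG(s) = 0: s² + 3.4s + 106.8 = 0 ⇒ ω_n = 10.33, ζ = 0.1645.
%OS = 100·exp(−πζ/√(1−ζ²)) = 100·exp(−π·0.1645/√0.9729) = 59.2%.

59.2%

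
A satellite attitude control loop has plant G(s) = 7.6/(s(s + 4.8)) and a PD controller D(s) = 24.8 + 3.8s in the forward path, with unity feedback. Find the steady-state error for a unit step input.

0

The open loop D(s)G(s) has a pole at the origin (type 1), so the static position error constant is infinite and e_ss = 1/(1+∞) = 0.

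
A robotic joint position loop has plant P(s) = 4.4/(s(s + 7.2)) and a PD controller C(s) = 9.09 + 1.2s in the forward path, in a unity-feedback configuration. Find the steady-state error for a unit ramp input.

0.18

The loop has one pole at the origin (type 1). Velocity error constant K_v = lim_{s→0} s·C(s)P(s) = 9.09·4.4/7.2 = 5.555.
Steady-state error to a unit ramp: e_ss = 1/K_v = 0.18.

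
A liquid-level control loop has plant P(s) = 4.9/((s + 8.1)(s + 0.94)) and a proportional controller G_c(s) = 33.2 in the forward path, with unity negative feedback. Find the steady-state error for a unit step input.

0.0447

The loop is type 0. Static position error constant K_pos = G_c(0)·P(0) = 33.2·0.6436 = 21.37.
Steady-state error to a unit step: e_ss = 1/(1+K_pos) = 1/22.37 = 0.0447.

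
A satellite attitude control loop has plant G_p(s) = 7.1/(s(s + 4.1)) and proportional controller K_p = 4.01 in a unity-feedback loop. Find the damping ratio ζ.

The closed-loop denominator is s(s+4.1) + 4.01·7.1 = s² + 4.1s + 28.47.
Matching s² + 2ζω_n s + ω_n²: ω_n = √28.47 = 5.336 rad/s and 2ζω_n = 4.1, so ζ = 4.1/(2·5.336) = 0.384.

ζ = 0.384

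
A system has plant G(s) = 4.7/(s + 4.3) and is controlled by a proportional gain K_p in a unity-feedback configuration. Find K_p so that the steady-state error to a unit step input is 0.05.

For a type-0 loop with proportional control, e_ss = 1/(1 + K_p·G(0)).
G(0) = 1.093. Require 1/(1 + K_p·1.093) = 0.05, so 1 + 1.093·K_p = 20.
K_p = (20 − 1)/1.093 = 17.4.

K_p = 17.4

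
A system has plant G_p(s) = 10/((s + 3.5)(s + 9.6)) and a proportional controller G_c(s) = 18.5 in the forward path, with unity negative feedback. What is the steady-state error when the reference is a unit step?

The loop is type 0. Static position error constant K_pos = G_c(0)·G_p(0) = 18.5·0.2976 = 5.506.
Steady-state error to a unit step: e_ss = 1/(1+K_pos) = 1/6.506 = 0.154.

0.154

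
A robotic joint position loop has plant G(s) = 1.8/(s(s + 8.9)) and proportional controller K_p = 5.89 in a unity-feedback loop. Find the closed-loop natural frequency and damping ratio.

ω_n = 3.26 rad/s, ζ = 1.37

With unity feedback the closed-loop characteristic equation is s² + 8.9s + 5.89·1.8 = s² + 8.9s + 10.6 = 0.
Matching s² + 2ζω_n s + ω_n²: ω_n = √10.6 = 3.256 rad/s and 2ζω_n = 8.9, so ζ = 8.9/(2·3.256) = 1.37.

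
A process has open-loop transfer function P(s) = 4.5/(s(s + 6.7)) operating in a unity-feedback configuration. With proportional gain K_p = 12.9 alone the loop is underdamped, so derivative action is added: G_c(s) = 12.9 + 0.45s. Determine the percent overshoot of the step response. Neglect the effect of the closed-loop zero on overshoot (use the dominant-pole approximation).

Forward path: (12.9 + 0.45s)·4.5/(s(s+6.7)). The closed-loop characteristic equation is s² + (6.7 + 4.5·0.45)s + 4.5·12.9 = 0.
That is s² + 8.725s + 58.05 = 0, so ω_n = 7.619 rad/s and ζ = 8.725/(2·7.619) = 0.5726.
%OS = 100·exp(−πζ/√(1−ζ²)) = 11.1%.

11.1%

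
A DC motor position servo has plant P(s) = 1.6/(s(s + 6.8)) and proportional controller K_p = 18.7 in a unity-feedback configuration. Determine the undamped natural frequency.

ω_n = 5.47 rad/s

The closed-loop denominator is s(s+6.8) + 18.7·1.6 = s² + 6.8s + 29.92.
Matching s² + 2ζω_n s + ω_n²: ω_n = √29.92 = 5.47 rad/s and 2ζω_n = 6.8, so ζ = 6.8/(2·5.47) = 0.622.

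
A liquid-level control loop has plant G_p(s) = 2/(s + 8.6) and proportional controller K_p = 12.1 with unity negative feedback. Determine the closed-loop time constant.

Closed-loop transfer function: T(s) = K_p·G_p(s)/(1 + K_p·G_p(s)) = 24.2/(s + 8.6 + 24.2) = 24.2/(s + 32.8).
Time constant τ = 1/32.8 = 0.0305 s.

τ = 0.0305 s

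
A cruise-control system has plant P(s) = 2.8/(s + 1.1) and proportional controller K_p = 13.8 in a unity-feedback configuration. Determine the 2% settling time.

Closed-loop transfer function: T(s) = K_p·P(s)/(1 + K_p·P(s)) = 38.64/(s + 1.1 + 38.64) = 38.64/(s + 39.74).
Time constant τ = 1/39.74 = 0.02516 s, so the 2% settling time is about 4τ = 0.101 s.

T_s ≈ 0.101 s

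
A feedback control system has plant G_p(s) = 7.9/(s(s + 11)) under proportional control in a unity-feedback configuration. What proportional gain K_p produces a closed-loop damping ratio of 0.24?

K_p = 66.5

Closed-loop characteristic equation: s² + 11s + K_p·7.9 = 0.
So ω_n = √(7.9K_p) and 2ζω_n = 11, giving ζ = 11/(2√(7.9K_p)).
Setting ζ = 0.24: √(7.9K_p) = 11/(2·0.24) = 22.92, so K_p = 525.2/7.9 = 66.5.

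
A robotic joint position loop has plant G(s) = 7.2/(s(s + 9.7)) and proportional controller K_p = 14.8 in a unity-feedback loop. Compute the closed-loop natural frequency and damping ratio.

1 + K_p·G(s) = 0 gives s² + 9.7s + 106.6 = 0.
Matching s² + 2ζω_n s + ω_n²: ω_n = √106.6 = 10.32 rad/s and 2ζω_n = 9.7, so ζ = 9.7/(2·10.32) = 0.47.

ω_n = 10.3 rad/s, ζ = 0.47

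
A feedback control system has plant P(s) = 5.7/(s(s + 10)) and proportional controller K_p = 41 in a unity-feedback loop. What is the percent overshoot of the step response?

From 1 + K_pP(s) = 0: s² + 10s + 233.7 = 0 ⇒ ω_n = 15.29, ζ = 0.3271.
%OS = 100·exp(−πζ/√(1−ζ²)) = 100·exp(−π·0.3271/√0.893) = 33.7%.

33.7%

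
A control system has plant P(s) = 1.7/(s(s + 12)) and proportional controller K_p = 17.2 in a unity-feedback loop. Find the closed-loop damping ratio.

1 + K_p·P(s) = 0 gives s² + 12s + 29.24 = 0.
So ω_n² = 29.24 ⇒ ω_n = 5.407 rad/s, and ζ = 12/(2ω_n) = 1.11.

ζ = 1.11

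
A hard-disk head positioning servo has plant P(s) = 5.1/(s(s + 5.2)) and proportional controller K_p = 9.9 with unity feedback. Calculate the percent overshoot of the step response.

29.1%

From 1 + K_pP(s) = 0: s² + 5.2s + 50.49 = 0 ⇒ ω_n = 7.106, ζ = 0.3659.
%OS = 100·exp(−πζ/√(1−ζ²)) = 100·exp(−π·0.3659/√0.8661) = 29.1%.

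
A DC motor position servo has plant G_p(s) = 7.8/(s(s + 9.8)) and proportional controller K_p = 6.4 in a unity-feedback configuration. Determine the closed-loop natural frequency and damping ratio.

1 + K_p·G_p(s) = 0 gives s² + 9.8s + 49.92 = 0.
Matching s² + 2ζω_n s + ω_n²: ω_n = √49.92 = 7.065 rad/s and 2ζω_n = 9.8, so ζ = 9.8/(2·7.065) = 0.694.

ω_n = 7.07 rad/s, ζ = 0.694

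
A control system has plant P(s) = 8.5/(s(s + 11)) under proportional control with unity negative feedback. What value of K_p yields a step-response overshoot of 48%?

From %OS = 100·exp(−πζ/√(1−ζ²)) = 48%, ζ = −ln(0.48)/√(π²+ln²(0.48)) = 0.2275.
Characteristic equation s² + 11s + 8.5K_p = 0 gives ζ = 11/(2√(8.5K_p)).
Setting ζ = 0.2275: √(8.5K_p) = 11/(2·0.2275) = 24.18, so K_p = 584.5/8.5 = 68.8.

K_p = 68.8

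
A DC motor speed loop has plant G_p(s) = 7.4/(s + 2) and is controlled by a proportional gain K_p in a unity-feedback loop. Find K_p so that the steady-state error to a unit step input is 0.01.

K_p = 26.8

For a type-0 loop with proportional control, e_ss = 1/(1 + K_p·G_p(0)).
G_p(0) = 3.7. Require 1/(1 + K_p·3.7) = 0.01, so 1 + 3.7·K_p = 100.
K_p = (100 − 1)/3.7 = 26.8.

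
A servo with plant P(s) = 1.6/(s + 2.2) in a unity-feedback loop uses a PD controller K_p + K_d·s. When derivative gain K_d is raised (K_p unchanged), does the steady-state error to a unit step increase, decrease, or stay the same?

K_d affects only the transient (the s-coefficient); the DC loop gain, and hence e_ss, depends only on K_p.

unchanged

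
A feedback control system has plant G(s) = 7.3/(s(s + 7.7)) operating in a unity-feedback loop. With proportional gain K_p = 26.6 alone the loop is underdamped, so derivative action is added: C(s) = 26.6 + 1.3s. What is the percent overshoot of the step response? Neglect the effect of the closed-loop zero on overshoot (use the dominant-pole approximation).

8.53%

Forward path: (26.6 + 1.3s)·7.3/(s(s+7.7)). The closed-loop characteristic equation is s² + (7.7 + 7.3·1.3)s + 7.3·26.6 = 0.
That is s² + 17.19s + 194.2 = 0, so ω_n = 13.93 rad/s and ζ = 17.19/(2·13.93) = 0.6168.
%OS = 100·exp(−πζ/√(1−ζ²)) = 8.53%.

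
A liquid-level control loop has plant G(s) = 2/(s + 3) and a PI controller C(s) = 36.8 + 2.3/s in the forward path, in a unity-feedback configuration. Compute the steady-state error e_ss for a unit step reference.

0

The open loop C(s)G(s) has a pole at the origin (type 1), so the static position error constant is infinite and e_ss = 1/(1+∞) = 0.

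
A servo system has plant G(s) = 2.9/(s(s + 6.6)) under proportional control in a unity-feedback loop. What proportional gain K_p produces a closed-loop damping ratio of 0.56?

Closed-loop characteristic equation: s² + 6.6s + K_p·2.9 = 0.
So ω_n = √(2.9K_p) and 2ζω_n = 6.6, giving ζ = 6.6/(2√(2.9K_p)).
Setting ζ = 0.56: √(2.9K_p) = 6.6/(2·0.56) = 5.893, so K_p = 34.73/2.9 = 12.

K_p = 12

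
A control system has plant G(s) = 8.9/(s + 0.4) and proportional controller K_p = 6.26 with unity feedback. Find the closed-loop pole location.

Closed-loop transfer function: T(s) = K_p·G(s)/(1 + K_p·G(s)) = 55.71/(s + 0.4 + 55.71) = 55.71/(s + 56.11).
The closed-loop pole is at s = −56.11.

s = -56.11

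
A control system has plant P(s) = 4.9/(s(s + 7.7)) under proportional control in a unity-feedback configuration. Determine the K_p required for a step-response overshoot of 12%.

K_p = 9.67

From %OS = 100·exp(−πζ/√(1−ζ²)) = 12%, ζ = −ln(0.12)/√(π²+ln²(0.12)) = 0.5594.
Characteristic equation s² + 7.7s + 4.9K_p = 0 gives ζ = 7.7/(2√(4.9K_p)).
Setting ζ = 0.5594: √(4.9K_p) = 7.7/(2·0.5594) = 6.882, so K_p = 47.36/4.9 = 9.67.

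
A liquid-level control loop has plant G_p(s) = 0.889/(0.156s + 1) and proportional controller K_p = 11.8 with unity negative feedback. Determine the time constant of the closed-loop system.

τ = 0.0136 s

Closed loop: T(s) = K_p·G_p/(1+K_p·G_p) = 10.49/(0.156s + 1 + 10.49), with pole at s = −(1 + 10.49)/0.156 = −73.66.
Closed-loop time constant τ = 1/73.66 = 0.0136 s.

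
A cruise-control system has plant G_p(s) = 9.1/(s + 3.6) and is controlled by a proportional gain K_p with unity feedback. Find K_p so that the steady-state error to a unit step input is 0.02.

For a type-0 loop with proportional control, e_ss = 1/(1 + K_p·G_p(0)).
G_p(0) = 2.528. Require 1/(1 + K_p·2.528) = 0.02, so 1 + 2.528·K_p = 50.
K_p = (50 − 1)/2.528 = 19.4.

K_p = 19.4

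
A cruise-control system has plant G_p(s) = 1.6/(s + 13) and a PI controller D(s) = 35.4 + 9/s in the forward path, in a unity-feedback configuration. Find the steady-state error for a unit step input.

The open loop D(s)G_p(s) has a pole at the origin (type 1), so the static position error constant is infinite and e_ss = 1/(1+∞) = 0.

0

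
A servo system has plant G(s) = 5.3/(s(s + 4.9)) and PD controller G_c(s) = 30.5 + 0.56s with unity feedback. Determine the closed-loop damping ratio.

Forward path: (30.5 + 0.56s)·5.3/(s(s+4.9)). The closed-loop characteristic equation is s² + (4.9 + 5.3·0.56)s + 5.3·30.5 = 0.
That is s² + 7.868s + 161.7 = 0, so ω_n = 12.71 rad/s and ζ = 7.868/(2·12.71) = 0.3094.

ζ = 0.309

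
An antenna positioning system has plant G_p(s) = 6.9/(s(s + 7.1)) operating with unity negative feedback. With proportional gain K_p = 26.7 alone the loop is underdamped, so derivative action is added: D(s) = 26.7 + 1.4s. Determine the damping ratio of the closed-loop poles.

Forward path: (26.7 + 1.4s)·6.9/(s(s+7.1)). The closed-loop characteristic equation is s² + (7.1 + 6.9·1.4)s + 6.9·26.7 = 0.
That is s² + 16.76s + 184.2 = 0, so ω_n = 13.57 rad/s and ζ = 16.76/(2·13.57) = 0.6174.

ζ = 0.617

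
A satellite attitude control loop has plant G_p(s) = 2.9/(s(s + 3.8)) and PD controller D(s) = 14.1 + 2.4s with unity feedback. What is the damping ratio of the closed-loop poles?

ζ = 0.841

Forward path: (14.1 + 2.4s)·2.9/(s(s+3.8)). The closed-loop characteristic equation is s² + (3.8 + 2.9·2.4)s + 2.9·14.1 = 0.
That is s² + 10.76s + 40.89 = 0, so ω_n = 6.395 rad/s and ζ = 10.76/(2·6.395) = 0.8413.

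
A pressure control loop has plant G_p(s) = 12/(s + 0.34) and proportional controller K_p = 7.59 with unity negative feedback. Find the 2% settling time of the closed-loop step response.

Closed-loop transfer function: T(s) = K_p·G_p(s)/(1 + K_p·G_p(s)) = 91.08/(s + 0.34 + 91.08) = 91.08/(s + 91.42).
Time constant τ = 1/91.42 = 0.01094 s, so the 2% settling time is about 4τ = 0.0438 s.

T_s ≈ 0.0438 s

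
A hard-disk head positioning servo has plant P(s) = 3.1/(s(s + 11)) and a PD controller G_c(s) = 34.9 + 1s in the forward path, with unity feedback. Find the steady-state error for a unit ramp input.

The loop has one pole at the origin (type 1). Velocity error constant K_v = lim_{s→0} s·G_c(s)P(s) = 34.9·3.1/11 = 9.835.
Steady-state error to a unit ramp: e_ss = 1/K_v = 0.102.

0.102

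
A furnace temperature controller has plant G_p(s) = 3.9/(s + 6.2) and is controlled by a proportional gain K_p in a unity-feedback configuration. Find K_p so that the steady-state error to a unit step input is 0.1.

The loop is type 0, so e_ss(step) = 1/(1 + K_pos) with K_pos = K_p·G_p(0).
G_p(0) = 0.629. Require 1/(1 + K_p·0.629) = 0.1, so 1 + 0.629·K_p = 10.
K_p = (10 − 1)/0.629 = 14.3.

K_p = 14.3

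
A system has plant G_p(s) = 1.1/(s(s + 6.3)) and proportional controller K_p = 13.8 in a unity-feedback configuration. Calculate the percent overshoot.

The closed-loop denominator s² + 6.3s + 15.18 gives ω_n = √15.18 = 3.896 and ζ = 6.3/(2ω_n) = 0.8085.
%OS = 100·exp(−πζ/√(1−ζ²)) = 100·exp(−π·0.8085/√0.3463) = 1.34%.

1.34%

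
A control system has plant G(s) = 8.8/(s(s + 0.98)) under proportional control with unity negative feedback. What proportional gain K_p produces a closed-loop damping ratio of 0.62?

Closed-loop characteristic equation: s² + 0.98s + K_p·8.8 = 0.
So ω_n = √(8.8K_p) and 2ζω_n = 0.98, giving ζ = 0.98/(2√(8.8K_p)).
Setting ζ = 0.62: √(8.8K_p) = 0.98/(2·0.62) = 0.7903, so K_p = 0.6246/8.8 = 0.071.

K_p = 0.071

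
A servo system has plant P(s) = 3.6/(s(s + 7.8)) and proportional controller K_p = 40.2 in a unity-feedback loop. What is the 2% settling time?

Closed-loop characteristic equation: s² + 7.8s + 144.7 = 0, so ω_n = 12.03 rad/s and ζ = 7.8/(2·12.03) = 0.3242.
2% settling time T_s ≈ 4/(ζω_n) = 4/3.9 = 1.03 s.

T_s ≈ 1.03 s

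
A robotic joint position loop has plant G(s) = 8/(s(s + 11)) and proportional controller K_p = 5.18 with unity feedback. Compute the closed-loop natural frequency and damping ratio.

1 + K_p·G(s) = 0 gives s² + 11s + 41.44 = 0.
So ω_n² = 41.44 ⇒ ω_n = 6.437 rad/s, and ζ = 11/(2ω_n) = 0.854.

ω_n = 6.44 rad/s, ζ = 0.854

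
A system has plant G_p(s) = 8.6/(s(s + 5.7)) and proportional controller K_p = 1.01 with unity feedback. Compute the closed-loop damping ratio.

With unity feedback the closed-loop characteristic equation is s² + 5.7s + 1.01·8.6 = s² + 5.7s + 8.686 = 0.
So ω_n² = 8.686 ⇒ ω_n = 2.947 rad/s, and ζ = 5.7/(2ω_n) = 0.967.

ζ = 0.967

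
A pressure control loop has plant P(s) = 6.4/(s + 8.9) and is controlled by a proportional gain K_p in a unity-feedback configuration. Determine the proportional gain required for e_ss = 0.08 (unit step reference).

For a type-0 loop with proportional control, e_ss = 1/(1 + K_p·P(0)).
P(0) = 0.7191. Require 1/(1 + K_p·0.7191) = 0.08, so 1 + 0.7191·K_p = 12.5.
K_p = (12.5 − 1)/0.7191 = 16.

K_p = 16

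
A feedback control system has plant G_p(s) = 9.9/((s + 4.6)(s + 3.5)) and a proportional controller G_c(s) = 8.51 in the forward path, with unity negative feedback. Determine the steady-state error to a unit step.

The loop is type 0. Static position error constant K_pos = G_c(0)·G_p(0) = 8.51·0.6149 = 5.233.
Steady-state error to a unit step: e_ss = 1/(1+K_pos) = 1/6.233 = 0.16.

0.16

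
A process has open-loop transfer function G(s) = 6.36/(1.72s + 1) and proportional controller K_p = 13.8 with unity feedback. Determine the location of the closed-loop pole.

Closed loop: T(s) = K_p·G/(1+K_p·G) = 87.77/(1.72s + 1 + 87.77), with pole at s = −(1 + 87.77)/1.72 = −51.61.

s = -51.61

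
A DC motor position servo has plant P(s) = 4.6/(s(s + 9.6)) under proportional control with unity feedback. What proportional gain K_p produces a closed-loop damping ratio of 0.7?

Closed-loop characteristic equation: s² + 9.6s + K_p·4.6 = 0.
So ω_n = √(4.6K_p) and 2ζω_n = 9.6, giving ζ = 9.6/(2√(4.6K_p)).
Setting ζ = 0.7: √(4.6K_p) = 9.6/(2·0.7) = 6.857, so K_p = 47.02/4.6 = 10.2.

K_p = 10.2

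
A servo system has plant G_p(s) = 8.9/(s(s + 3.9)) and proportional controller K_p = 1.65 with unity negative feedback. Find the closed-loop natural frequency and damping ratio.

ω_n = 3.83 rad/s, ζ = 0.509

With unity feedback the closed-loop characteristic equation is s² + 3.9s + 1.65·8.9 = s² + 3.9s + 14.69 = 0.
So ω_n² = 14.69 ⇒ ω_n = 3.832 rad/s, and ζ = 3.9/(2ω_n) = 0.509.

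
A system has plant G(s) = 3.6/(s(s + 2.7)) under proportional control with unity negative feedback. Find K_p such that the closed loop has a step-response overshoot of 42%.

From %OS = 100·exp(−πζ/√(1−ζ²)) = 42%, ζ = −ln(0.42)/√(π²+ln²(0.42)) = 0.2662.
Characteristic equation s² + 2.7s + 3.6K_p = 0 gives ζ = 2.7/(2√(3.6K_p)).
Setting ζ = 0.2662: √(3.6K_p) = 2.7/(2·0.2662) = 5.072, so K_p = 25.72/3.6 = 7.15.

K_p = 7.15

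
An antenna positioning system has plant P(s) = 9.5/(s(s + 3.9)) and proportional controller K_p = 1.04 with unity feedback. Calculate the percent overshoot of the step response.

From 1 + K_pP(s) = 0: s² + 3.9s + 9.88 = 0 ⇒ ω_n = 3.143, ζ = 0.6204.
%OS = 100·exp(−πζ/√(1−ζ²)) = 100·exp(−π·0.6204/√0.6151) = 8.33%.

8.33%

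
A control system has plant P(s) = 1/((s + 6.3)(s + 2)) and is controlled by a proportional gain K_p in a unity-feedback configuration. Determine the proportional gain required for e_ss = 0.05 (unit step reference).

The loop is type 0, so e_ss(step) = 1/(1 + K_pos) with K_pos = K_p·P(0).
P(0) = 0.07937. Require 1/(1 + K_p·0.07937) = 0.05, so 1 + 0.07937·K_p = 20.
K_p = (20 − 1)/0.07937 = 239.

K_p = 239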